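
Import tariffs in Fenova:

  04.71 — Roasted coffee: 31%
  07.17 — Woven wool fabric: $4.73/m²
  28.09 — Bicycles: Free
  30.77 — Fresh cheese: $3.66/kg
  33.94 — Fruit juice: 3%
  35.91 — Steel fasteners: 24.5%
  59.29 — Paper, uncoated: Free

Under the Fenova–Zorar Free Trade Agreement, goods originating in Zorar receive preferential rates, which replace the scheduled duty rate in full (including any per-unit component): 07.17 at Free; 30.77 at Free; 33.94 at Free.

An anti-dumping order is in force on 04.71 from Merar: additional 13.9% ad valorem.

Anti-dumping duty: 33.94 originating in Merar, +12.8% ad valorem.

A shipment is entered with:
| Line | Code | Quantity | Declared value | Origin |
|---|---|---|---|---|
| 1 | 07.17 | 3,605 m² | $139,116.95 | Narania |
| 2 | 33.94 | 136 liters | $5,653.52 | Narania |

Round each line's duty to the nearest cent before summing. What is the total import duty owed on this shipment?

Line 1 (07.17, Narania, 3,605 m², $139,116.95):
Base rate for 07.17 is $4.73/m².
07.17 has an FTA preferential rate, but origin Narania is not Zorar; base rate stands.
Duty = 3,605 × $4.73 = $17,051.65.
Line 2 (33.94, Narania, 136 liters, $5,653.52):
Base rate for 33.94 is 3%.
33.94 has an FTA preferential rate, but origin Narania is not Zorar; base rate stands.
The additional-duty order on 33.94 targets Merar, not Narania; it does not apply.
Duty = $5,653.52 × 3% = $169.61.
Total = $17,051.65 + $169.61 = $17,221.26.

$17,221.26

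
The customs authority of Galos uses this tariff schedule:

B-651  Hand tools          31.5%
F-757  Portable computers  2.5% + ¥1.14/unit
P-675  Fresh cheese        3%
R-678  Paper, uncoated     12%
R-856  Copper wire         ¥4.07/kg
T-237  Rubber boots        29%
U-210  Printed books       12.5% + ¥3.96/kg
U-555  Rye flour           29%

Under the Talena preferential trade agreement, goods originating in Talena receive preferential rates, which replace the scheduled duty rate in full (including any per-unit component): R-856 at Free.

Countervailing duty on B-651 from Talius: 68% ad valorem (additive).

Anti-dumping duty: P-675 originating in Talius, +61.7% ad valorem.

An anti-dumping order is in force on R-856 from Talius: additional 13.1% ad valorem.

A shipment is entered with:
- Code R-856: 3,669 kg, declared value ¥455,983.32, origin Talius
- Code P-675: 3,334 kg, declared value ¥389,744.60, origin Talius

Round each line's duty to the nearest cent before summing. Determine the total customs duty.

¥326,831.40

Line 1 (R-856, Talius, 3,669 kg, ¥455,983.32):
Base rate for R-856 is ¥4.07/kg.
R-856 has an FTA preferential rate, but origin Talius is not Talena; base rate stands.
Additional duty on R-856 from Talius: +13.1% ad valorem. Applied ad valorem rate = 13.1%.
Duty = ¥455,983.32 × 13.1% + 3,669 × ¥4.07 = ¥74,666.64.
Line 2 (P-675, Talius, 3,334 kg, ¥389,744.60):
Base rate for P-675 is 3%.
Additional duty on P-675 from Talius: +61.7%. Applied ad valorem rate: 3% + 61.7% = 64.7%.
Duty = ¥389,744.60 × 64.7% = ¥252,164.76.
Total = ¥74,666.64 + ¥252,164.76 = ¥326,831.40.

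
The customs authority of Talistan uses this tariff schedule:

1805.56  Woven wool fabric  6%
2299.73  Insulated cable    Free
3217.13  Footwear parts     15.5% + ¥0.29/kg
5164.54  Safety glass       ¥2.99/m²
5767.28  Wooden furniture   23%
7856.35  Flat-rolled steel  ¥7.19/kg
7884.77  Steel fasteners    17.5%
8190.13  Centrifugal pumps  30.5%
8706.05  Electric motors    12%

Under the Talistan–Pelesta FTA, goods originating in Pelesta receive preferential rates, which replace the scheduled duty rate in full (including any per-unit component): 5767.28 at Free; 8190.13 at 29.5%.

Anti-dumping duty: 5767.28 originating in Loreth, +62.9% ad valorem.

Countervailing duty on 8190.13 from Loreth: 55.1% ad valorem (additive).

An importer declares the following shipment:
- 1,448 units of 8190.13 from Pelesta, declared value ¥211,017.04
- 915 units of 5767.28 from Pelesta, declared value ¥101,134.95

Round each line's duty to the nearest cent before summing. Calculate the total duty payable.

Line 1 (8190.13, Pelesta, 1,448 units, ¥211,017.04):
Base rate for 8190.13 is 30.5%.
Origin Pelesta qualifies under the Talistan–Pelesta agreement and 8190.13 is covered: preferential rate 29.5% applies instead.
The additional-duty order on 8190.13 targets Loreth, not Pelesta; it does not apply.
Duty = ¥211,017.04 × 29.5% = ¥62,250.03.
Line 2 (5767.28, Pelesta, 915 units, ¥101,134.95):
Base rate for 5767.28 is 23%.
Origin Pelesta qualifies under the Talistan–Pelesta agreement and 5767.28 is covered: preferential rate Free applies instead.
The additional-duty order on 5767.28 targets Loreth, not Pelesta; it does not apply.
Duty = ¥101,134.95 × 0% = ¥0.00.
Total = ¥62,250.03 + ¥0.00 = ¥62,250.03.

¥62,250.03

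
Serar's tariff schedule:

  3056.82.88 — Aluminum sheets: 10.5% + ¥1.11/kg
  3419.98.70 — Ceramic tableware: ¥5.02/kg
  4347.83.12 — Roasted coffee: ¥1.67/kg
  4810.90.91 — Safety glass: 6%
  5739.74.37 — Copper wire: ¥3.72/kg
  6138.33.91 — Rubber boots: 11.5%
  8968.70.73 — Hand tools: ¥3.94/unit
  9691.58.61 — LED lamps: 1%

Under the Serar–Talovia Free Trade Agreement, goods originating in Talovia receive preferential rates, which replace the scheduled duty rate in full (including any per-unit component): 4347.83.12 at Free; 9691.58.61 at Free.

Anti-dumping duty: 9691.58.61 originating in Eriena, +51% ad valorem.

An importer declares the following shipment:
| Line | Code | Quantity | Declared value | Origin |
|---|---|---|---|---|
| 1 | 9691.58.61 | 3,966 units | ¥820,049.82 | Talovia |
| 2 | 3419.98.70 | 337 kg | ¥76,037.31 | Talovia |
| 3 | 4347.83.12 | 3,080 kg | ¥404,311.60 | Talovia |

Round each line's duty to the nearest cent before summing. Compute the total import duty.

Line 1 (9691.58.61, Talovia, 3,966 units, ¥820,049.82):
Base rate for 9691.58.61 is 1%.
Origin Talovia qualifies under the Serar–Talovia agreement and 9691.58.61 is covered: preferential rate Free applies instead.
The additional-duty order on 9691.58.61 targets Eriena, not Talovia; it does not apply.
Duty = ¥820,049.82 × 0% = ¥0.00.
Line 2 (3419.98.70, Talovia, 337 kg, ¥76,037.31):
Base rate for 3419.98.70 is ¥5.02/kg.
Origin Talovia is the FTA partner but 3419.98.70 is not on the preference list; base rate stands.
Duty = 337 × ¥5.02 = ¥1,691.74.
Line 3 (4347.83.12, Talovia, 3,080 kg, ¥404,311.60):
Base rate for 4347.83.12 is ¥1.67/kg.
Origin Talovia qualifies under the Serar–Talovia agreement and 4347.83.12 is covered: preferential rate Free applies instead.
Duty = ¥404,311.60 × 0% = ¥0.00.
Total = ¥0.00 + ¥1,691.74 + ¥0.00 = ¥1,691.74.

¥1,691.74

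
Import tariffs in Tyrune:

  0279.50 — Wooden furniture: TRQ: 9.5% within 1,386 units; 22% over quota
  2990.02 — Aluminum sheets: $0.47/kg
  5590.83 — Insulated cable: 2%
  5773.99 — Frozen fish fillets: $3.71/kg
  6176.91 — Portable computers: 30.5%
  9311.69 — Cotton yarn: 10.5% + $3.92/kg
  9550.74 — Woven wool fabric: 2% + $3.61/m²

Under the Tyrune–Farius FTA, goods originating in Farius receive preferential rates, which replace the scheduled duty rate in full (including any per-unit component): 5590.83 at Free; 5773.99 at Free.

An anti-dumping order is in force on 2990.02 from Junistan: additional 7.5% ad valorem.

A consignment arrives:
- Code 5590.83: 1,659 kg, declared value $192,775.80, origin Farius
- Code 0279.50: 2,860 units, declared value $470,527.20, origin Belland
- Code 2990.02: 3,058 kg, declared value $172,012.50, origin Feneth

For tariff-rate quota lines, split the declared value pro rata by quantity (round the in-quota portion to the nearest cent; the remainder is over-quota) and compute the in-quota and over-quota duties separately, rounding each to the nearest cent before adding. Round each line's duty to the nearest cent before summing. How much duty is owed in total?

Line 1 (5590.83, Farius, 1,659 kg, $192,775.80):
Base rate for 5590.83 is 2%.
Origin Farius qualifies under the Tyrune–Farius agreement and 5590.83 is covered: preferential rate Free applies instead.
Duty = $192,775.80 × 0% = $0.00.
Line 2 (0279.50, Belland, 2,860 units, $470,527.20):
Code 0279.50 is under a tariff-rate quota (threshold 1,386 units). In-quota: 1,386 units at 9.5%; over-quota: 1,474 units at 22%.
Pro-rata value split: in-quota = $470,527.20 × 1,386/2,860 = $228,024.72; over-quota = $470,527.20 − $228,024.72 = $242,502.48.
In-quota duty = $228,024.72 × 9.5% = $21,662.35. Over-quota duty = $242,502.48 × 22% = $53,350.55.
Line duty = $21,662.35 + $53,350.55 = $75,012.90.
Line 3 (2990.02, Feneth, 3,058 kg, $172,012.50):
Base rate for 2990.02 is $0.47/kg.
The additional-duty order on 2990.02 targets Junistan, not Feneth; it does not apply.
Duty = 3,058 × $0.47 = $1,437.26.
Total = $0.00 + $75,012.90 + $1,437.26 = $76,450.16.

$76,450.16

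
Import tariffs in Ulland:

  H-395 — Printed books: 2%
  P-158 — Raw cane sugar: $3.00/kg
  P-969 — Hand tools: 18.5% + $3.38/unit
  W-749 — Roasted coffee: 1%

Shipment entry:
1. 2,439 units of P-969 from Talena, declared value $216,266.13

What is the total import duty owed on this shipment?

$48,253.05

Line 1 (P-969, Talena, 2,439 units, $216,266.13):
Base rate for P-969 is 18.5% + $3.38/unit.
Duty = $216,266.13 × 18.5% + 2,439 × $3.38 = $48,253.05.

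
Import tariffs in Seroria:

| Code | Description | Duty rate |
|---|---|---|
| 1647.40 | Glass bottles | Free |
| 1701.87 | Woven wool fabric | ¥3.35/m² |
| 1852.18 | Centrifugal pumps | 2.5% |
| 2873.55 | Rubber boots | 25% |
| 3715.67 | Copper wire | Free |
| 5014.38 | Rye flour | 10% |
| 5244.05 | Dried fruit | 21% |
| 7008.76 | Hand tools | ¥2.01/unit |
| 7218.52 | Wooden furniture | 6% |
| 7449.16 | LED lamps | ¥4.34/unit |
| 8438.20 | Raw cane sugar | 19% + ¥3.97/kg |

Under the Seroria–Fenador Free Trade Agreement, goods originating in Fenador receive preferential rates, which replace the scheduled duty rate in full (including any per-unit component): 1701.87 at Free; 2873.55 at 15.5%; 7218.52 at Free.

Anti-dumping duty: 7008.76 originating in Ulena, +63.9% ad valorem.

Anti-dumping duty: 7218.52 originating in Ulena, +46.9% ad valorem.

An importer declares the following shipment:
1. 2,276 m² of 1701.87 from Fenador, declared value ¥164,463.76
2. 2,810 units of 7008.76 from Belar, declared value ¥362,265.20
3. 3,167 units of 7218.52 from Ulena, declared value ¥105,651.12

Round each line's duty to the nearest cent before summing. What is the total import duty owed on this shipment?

¥61,537.54

Line 1 (1701.87, Fenador, 2,276 m², ¥164,463.76):
Base rate for 1701.87 is ¥3.35/m².
Origin Fenador qualifies under the Seroria–Fenador agreement and 1701.87 is covered: preferential rate Free applies instead.
Duty = ¥164,463.76 × 0% = ¥0.00.
Line 2 (7008.76, Belar, 2,810 units, ¥362,265.20):
Base rate for 7008.76 is ¥2.01/unit.
The additional-duty order on 7008.76 targets Ulena, not Belar; it does not apply.
Duty = 2,810 × ¥2.01 = ¥5,648.10.
Line 3 (7218.52, Ulena, 3,167 units, ¥105,651.12):
Base rate for 7218.52 is 6%.
7218.52 has an FTA preferential rate, but origin Ulena is not Fenador; base rate stands.
Additional duty on 7218.52 from Ulena: +46.9%. Applied ad valorem rate: 6% + 46.9% = 52.9%.
Duty = ¥105,651.12 × 52.9% = ¥55,889.44.
Total = ¥0.00 + ¥5,648.10 + ¥55,889.44 = ¥61,537.54.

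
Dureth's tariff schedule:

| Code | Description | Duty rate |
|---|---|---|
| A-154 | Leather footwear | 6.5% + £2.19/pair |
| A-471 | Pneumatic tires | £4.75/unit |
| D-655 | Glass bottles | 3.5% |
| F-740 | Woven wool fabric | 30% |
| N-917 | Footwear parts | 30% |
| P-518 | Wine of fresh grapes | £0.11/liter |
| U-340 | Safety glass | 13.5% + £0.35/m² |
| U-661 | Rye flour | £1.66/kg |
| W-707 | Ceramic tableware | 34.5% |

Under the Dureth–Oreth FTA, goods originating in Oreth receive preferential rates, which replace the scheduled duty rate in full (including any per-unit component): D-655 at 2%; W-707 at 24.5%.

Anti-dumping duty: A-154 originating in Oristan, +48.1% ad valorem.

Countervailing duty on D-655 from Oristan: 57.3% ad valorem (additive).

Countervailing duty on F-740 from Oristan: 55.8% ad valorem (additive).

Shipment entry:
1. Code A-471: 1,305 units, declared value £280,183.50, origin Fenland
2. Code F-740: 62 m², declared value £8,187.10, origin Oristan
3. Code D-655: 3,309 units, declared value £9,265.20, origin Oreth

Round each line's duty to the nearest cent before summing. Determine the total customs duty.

Line 1 (A-471, Fenland, 1,305 units, £280,183.50):
Base rate for A-471 is £4.75/unit.
Duty = 1,305 × £4.75 = £6,198.75.
Line 2 (F-740, Oristan, 62 m², £8,187.10):
Base rate for F-740 is 30%.
Additional duty on F-740 from Oristan: +55.8%. Applied ad valorem rate: 30% + 55.8% = 85.8%.
Duty = £8,187.10 × 85.8% = £7,024.53.
Line 3 (D-655, Oreth, 3,309 units, £9,265.20):
Base rate for D-655 is 3.5%.
Origin Oreth qualifies under the Dureth–Oreth agreement and D-655 is covered: preferential rate 2% applies instead.
The additional-duty order on D-655 targets Oristan, not Oreth; it does not apply.
Duty = £9,265.20 × 2% = £185.30.
Total = £6,198.75 + £7,024.53 + £185.30 = £13,408.58.

£13,408.58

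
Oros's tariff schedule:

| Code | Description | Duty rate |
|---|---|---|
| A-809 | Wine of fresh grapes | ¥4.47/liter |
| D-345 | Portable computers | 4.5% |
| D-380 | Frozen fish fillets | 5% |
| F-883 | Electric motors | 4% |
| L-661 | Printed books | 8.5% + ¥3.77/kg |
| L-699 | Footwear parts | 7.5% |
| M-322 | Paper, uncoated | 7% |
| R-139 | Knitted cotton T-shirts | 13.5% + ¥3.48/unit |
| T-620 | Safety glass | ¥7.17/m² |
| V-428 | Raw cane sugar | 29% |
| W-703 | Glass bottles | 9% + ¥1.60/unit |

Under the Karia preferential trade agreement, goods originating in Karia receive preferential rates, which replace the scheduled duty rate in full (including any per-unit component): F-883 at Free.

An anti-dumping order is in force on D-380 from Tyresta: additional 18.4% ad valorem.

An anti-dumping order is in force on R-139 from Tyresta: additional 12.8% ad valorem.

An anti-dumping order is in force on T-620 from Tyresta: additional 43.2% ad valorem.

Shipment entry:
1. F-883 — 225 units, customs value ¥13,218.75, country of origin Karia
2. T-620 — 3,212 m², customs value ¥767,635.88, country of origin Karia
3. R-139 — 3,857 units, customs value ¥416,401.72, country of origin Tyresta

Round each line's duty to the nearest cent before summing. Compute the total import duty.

¥145,966.05

Line 1 (F-883, Karia, 225 units, ¥13,218.75):
Base rate for F-883 is 4%.
Origin Karia qualifies under the Oros–Karia agreement and F-883 is covered: preferential rate Free applies instead.
Duty = ¥13,218.75 × 0% = ¥0.00.
Line 2 (T-620, Karia, 3,212 m², ¥767,635.88):
Base rate for T-620 is ¥7.17/m².
Origin Karia is the FTA partner but T-620 is not on the preference list; base rate stands.
The additional-duty order on T-620 targets Tyresta, not Karia; it does not apply.
Duty = 3,212 × ¥7.17 = ¥23,030.04.
Line 3 (R-139, Tyresta, 3,857 units, ¥416,401.72):
Base rate for R-139 is 13.5% + ¥3.48/unit.
Additional duty on R-139 from Tyresta: +12.8%. Applied ad valorem rate: 13.5% + 12.8% = 26.3%.
Duty = ¥416,401.72 × 26.3% + 3,857 × ¥3.48 = ¥122,936.01.
Total = ¥0.00 + ¥23,030.04 + ¥122,936.01 = ¥145,966.05.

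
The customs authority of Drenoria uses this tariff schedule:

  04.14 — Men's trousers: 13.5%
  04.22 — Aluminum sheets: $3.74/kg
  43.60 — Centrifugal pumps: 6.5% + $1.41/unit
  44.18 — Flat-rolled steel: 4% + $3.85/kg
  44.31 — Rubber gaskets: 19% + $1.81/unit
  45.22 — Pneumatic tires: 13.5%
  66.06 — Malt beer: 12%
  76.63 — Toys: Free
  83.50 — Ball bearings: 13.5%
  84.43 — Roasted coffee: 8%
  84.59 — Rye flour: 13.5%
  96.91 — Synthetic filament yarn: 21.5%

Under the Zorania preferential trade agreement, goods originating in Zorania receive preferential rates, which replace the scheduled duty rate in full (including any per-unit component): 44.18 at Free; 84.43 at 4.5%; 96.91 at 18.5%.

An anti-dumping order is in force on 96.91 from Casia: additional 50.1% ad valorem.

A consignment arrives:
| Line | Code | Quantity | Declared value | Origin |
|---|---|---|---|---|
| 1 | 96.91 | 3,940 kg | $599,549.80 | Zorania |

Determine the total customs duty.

$110,916.71

Line 1 (96.91, Zorania, 3,940 kg, $599,549.80):
Base rate for 96.91 is 21.5%.
Origin Zorania qualifies under the Drenoria–Zorania agreement and 96.91 is covered: preferential rate 18.5% applies instead.
The additional-duty order on 96.91 targets Casia, not Zorania; it does not apply.
Duty = $599,549.80 × 18.5% = $110,916.71.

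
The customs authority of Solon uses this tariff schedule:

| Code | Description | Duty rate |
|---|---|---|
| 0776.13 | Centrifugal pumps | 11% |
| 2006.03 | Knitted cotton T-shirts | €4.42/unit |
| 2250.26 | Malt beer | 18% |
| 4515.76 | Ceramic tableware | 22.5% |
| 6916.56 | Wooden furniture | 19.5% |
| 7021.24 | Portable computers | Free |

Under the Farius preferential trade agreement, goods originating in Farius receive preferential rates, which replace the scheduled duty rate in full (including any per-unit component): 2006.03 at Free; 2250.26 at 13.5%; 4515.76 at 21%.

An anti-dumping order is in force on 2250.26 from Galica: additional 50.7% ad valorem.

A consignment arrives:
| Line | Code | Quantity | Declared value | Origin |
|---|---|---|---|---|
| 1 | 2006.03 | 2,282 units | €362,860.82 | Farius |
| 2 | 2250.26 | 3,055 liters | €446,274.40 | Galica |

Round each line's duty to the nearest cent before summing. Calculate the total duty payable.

Line 1 (2006.03, Farius, 2,282 units, €362,860.82):
Base rate for 2006.03 is €4.42/unit.
Origin Farius qualifies under the Solon–Farius agreement and 2006.03 is covered: preferential rate Free applies instead.
Duty = €362,860.82 × 0% = €0.00.
Line 2 (2250.26, Galica, 3,055 liters, €446,274.40):
Base rate for 2250.26 is 18%.
2250.26 has an FTA preferential rate, but origin Galica is not Farius; base rate stands.
Additional duty on 2250.26 from Galica: +50.7%. Applied ad valorem rate: 18% + 50.7% = 68.7%.
Duty = €446,274.40 × 68.7% = €306,590.51.
Total = €0.00 + €306,590.51 = €306,590.51.

€306,590.51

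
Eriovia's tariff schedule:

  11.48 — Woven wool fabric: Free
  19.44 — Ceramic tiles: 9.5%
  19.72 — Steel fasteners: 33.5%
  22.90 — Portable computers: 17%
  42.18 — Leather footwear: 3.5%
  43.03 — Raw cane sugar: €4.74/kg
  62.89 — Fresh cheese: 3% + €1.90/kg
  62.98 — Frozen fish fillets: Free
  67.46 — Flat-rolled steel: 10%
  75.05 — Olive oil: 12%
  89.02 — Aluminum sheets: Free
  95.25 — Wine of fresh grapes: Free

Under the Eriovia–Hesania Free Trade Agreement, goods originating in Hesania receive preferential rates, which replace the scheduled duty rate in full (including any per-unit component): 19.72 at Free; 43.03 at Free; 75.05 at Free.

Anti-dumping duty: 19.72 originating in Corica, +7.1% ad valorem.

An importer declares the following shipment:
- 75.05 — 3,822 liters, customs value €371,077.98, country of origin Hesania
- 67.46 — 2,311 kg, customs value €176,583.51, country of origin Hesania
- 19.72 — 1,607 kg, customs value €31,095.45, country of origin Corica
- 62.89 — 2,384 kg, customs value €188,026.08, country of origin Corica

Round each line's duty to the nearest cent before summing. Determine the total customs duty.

Line 1 (75.05, Hesania, 3,822 liters, €371,077.98):
Base rate for 75.05 is 12%.
Origin Hesania qualifies under the Eriovia–Hesania agreement and 75.05 is covered: preferential rate Free applies instead.
Duty = €371,077.98 × 0% = €0.00.
Line 2 (67.46, Hesania, 2,311 kg, €176,583.51):
Base rate for 67.46 is 10%.
Origin Hesania is the FTA partner but 67.46 is not on the preference list; base rate stands.
Duty = €176,583.51 × 10% = €17,658.35.
Line 3 (19.72, Corica, 1,607 kg, €31,095.45):
Base rate for 19.72 is 33.5%.
19.72 has an FTA preferential rate, but origin Corica is not Hesania; base rate stands.
Additional duty on 19.72 from Corica: +7.1%. Applied ad valorem rate: 33.5% + 7.1% = 40.6%.
Duty = €31,095.45 × 40.6% = €12,624.75.
Line 4 (62.89, Corica, 2,384 kg, €188,026.08):
Base rate for 62.89 is 3% + €1.90/kg.
Duty = €188,026.08 × 3% + 2,384 × €1.90 = €10,170.38.
Total = €0.00 + €17,658.35 + €12,624.75 + €10,170.38 = €40,453.48.

€40,453.48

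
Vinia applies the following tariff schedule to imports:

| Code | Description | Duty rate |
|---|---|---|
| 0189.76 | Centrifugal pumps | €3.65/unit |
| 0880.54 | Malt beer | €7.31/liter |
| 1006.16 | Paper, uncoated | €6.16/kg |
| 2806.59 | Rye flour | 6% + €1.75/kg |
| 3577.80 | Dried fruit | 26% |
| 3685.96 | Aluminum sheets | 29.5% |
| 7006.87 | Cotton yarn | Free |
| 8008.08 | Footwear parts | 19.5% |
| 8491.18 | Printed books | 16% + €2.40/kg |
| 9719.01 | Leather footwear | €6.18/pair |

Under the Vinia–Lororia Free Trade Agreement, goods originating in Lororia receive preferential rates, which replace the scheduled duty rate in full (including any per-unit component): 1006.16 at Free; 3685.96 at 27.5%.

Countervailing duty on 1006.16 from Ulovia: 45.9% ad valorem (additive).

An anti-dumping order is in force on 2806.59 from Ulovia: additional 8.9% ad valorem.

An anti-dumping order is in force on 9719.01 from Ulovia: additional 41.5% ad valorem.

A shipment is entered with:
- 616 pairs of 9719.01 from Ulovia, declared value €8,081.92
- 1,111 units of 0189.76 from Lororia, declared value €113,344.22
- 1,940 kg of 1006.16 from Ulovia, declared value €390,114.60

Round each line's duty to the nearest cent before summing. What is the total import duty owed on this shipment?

Line 1 (9719.01, Ulovia, 616 pairs, €8,081.92):
Base rate for 9719.01 is €6.18/pair.
Additional duty on 9719.01 from Ulovia: +41.5% ad valorem. Applied ad valorem rate = 41.5%.
Duty = €8,081.92 × 41.5% + 616 × €6.18 = €7,160.88.
Line 2 (0189.76, Lororia, 1,111 units, €113,344.22):
Base rate for 0189.76 is €3.65/unit.
Origin Lororia is the FTA partner but 0189.76 is not on the preference list; base rate stands.
Duty = 1,111 × €3.65 = €4,055.15.
Line 3 (1006.16, Ulovia, 1,940 kg, €390,114.60):
Base rate for 1006.16 is €6.16/kg.
1006.16 has an FTA preferential rate, but origin Ulovia is not Lororia; base rate stands.
Additional duty on 1006.16 from Ulovia: +45.9% ad valorem. Applied ad valorem rate = 45.9%.
Duty = €390,114.60 × 45.9% + 1,940 × €6.16 = €191,013.00.
Total = €7,160.88 + €4,055.15 + €191,013.00 = €202,229.03.

€202,229.03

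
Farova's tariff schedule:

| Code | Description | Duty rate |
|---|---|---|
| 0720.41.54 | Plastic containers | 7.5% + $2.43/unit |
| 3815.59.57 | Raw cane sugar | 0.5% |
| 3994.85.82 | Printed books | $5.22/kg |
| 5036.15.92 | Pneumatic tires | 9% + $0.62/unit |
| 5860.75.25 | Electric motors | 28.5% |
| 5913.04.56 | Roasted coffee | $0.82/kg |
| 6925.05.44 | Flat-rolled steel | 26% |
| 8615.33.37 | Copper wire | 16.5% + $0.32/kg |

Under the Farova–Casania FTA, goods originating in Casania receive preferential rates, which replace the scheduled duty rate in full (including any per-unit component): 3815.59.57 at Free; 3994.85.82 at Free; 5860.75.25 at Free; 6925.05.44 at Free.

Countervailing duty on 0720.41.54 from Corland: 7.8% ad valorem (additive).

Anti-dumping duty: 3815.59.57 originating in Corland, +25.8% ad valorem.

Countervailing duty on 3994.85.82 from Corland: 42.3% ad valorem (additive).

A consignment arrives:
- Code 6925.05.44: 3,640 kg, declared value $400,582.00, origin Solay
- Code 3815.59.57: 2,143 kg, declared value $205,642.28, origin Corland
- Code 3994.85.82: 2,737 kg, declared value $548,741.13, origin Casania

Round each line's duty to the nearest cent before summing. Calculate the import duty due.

Line 1 (6925.05.44, Solay, 3,640 kg, $400,582.00):
Base rate for 6925.05.44 is 26%.
6925.05.44 has an FTA preferential rate, but origin Solay is not Casania; base rate stands.
Duty = $400,582.00 × 26% = $104,151.32.
Line 2 (3815.59.57, Corland, 2,143 kg, $205,642.28):
Base rate for 3815.59.57 is 0.5%.
3815.59.57 has an FTA preferential rate, but origin Corland is not Casania; base rate stands.
Additional duty on 3815.59.57 from Corland: +25.8%. Applied ad valorem rate: 0.5% + 25.8% = 26.3%.
Duty = $205,642.28 × 26.3% = $54,083.92.
Line 3 (3994.85.82, Casania, 2,737 kg, $548,741.13):
Base rate for 3994.85.82 is $5.22/kg.
Origin Casania qualifies under the Farova–Casania agreement and 3994.85.82 is covered: preferential rate Free applies instead.
The additional-duty order on 3994.85.82 targets Corland, not Casania; it does not apply.
Duty = $548,741.13 × 0% = $0.00.
Total = $104,151.32 + $54,083.92 + $0.00 = $158,235.24.

$158,235.24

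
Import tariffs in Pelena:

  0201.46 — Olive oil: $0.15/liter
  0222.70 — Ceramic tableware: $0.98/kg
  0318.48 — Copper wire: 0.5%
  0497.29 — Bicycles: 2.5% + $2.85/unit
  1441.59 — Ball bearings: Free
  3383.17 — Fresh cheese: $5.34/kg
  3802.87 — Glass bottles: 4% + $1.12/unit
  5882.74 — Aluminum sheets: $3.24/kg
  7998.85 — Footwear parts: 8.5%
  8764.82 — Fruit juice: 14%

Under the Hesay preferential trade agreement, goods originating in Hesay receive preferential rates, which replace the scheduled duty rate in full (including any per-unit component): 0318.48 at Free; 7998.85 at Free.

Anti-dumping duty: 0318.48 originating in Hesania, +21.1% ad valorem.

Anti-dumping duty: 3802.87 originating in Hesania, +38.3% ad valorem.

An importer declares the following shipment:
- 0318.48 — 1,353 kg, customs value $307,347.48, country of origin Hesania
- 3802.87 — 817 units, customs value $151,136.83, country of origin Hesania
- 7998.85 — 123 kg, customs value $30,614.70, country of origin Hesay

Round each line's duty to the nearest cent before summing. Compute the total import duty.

Line 1 (0318.48, Hesania, 1,353 kg, $307,347.48):
Base rate for 0318.48 is 0.5%.
0318.48 has an FTA preferential rate, but origin Hesania is not Hesay; base rate stands.
Additional duty on 0318.48 from Hesania: +21.1%. Applied ad valorem rate: 0.5% + 21.1% = 21.6%.
Duty = $307,347.48 × 21.6% = $66,387.06.
Line 2 (3802.87, Hesania, 817 units, $151,136.83):
Base rate for 3802.87 is 4% + $1.12/unit.
Additional duty on 3802.87 from Hesania: +38.3%. Applied ad valorem rate: 4% + 38.3% = 42.3%.
Duty = $151,136.83 × 42.3% + 817 × $1.12 = $64,845.92.
Line 3 (7998.85, Hesay, 123 kg, $30,614.70):
Base rate for 7998.85 is 8.5%.
Origin Hesay qualifies under the Pelena–Hesay agreement and 7998.85 is covered: preferential rate Free applies instead.
Duty = $30,614.70 × 0% = $0.00.
Total = $66,387.06 + $64,845.92 + $0.00 = $131,232.98.

$131,232.98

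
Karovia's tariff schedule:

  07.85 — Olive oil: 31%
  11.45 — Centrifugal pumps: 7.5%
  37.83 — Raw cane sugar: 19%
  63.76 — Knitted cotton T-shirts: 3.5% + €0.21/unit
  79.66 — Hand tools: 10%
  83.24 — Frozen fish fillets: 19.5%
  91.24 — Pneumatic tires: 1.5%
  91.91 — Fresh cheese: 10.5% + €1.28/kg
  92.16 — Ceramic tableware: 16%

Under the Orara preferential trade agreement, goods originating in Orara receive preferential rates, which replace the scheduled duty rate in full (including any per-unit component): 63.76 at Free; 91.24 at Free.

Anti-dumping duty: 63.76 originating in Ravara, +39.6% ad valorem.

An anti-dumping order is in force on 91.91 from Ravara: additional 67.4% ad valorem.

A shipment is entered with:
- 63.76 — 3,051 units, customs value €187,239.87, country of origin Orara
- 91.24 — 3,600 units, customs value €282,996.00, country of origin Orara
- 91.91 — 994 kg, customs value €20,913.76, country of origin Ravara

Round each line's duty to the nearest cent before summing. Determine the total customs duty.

Line 1 (63.76, Orara, 3,051 units, €187,239.87):
Base rate for 63.76 is 3.5% + €0.21/unit.
Origin Orara qualifies under the Karovia–Orara agreement and 63.76 is covered: preferential rate Free applies instead.
The additional-duty order on 63.76 targets Ravara, not Orara; it does not apply.
Duty = €187,239.87 × 0% = €0.00.
Line 2 (91.24, Orara, 3,600 units, €282,996.00):
Base rate for 91.24 is 1.5%.
Origin Orara qualifies under the Karovia–Orara agreement and 91.24 is covered: preferential rate Free applies instead.
Duty = €282,996.00 × 0% = €0.00.
Line 3 (91.91, Ravara, 994 kg, €20,913.76):
Base rate for 91.91 is 10.5% + €1.28/kg.
Additional duty on 91.91 from Ravara: +67.4%. Applied ad valorem rate: 10.5% + 67.4% = 77.9%.
Duty = €20,913.76 × 77.9% + 994 × €1.28 = €17,564.14.
Total = €0.00 + €0.00 + €17,564.14 = €17,564.14.

€17,564.14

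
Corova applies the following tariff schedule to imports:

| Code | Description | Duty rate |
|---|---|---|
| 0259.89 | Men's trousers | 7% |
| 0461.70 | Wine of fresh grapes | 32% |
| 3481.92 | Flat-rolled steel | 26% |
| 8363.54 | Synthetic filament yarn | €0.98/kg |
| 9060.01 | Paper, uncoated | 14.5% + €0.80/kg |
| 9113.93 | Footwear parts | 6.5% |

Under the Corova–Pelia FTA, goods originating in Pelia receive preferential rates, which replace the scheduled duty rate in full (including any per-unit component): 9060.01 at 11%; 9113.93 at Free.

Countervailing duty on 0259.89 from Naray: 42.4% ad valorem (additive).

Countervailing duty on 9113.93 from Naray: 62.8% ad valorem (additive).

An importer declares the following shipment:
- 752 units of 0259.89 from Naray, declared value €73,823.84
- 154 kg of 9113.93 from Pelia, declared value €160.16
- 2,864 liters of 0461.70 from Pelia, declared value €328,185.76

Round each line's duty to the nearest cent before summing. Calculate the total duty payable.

Line 1 (0259.89, Naray, 752 units, €73,823.84):
Base rate for 0259.89 is 7%.
Additional duty on 0259.89 from Naray: +42.4%. Applied ad valorem rate: 7% + 42.4% = 49.4%.
Duty = €73,823.84 × 49.4% = €36,468.98.
Line 2 (9113.93, Pelia, 154 kg, €160.16):
Base rate for 9113.93 is 6.5%.
Origin Pelia qualifies under the Corova–Pelia agreement and 9113.93 is covered: preferential rate Free applies instead.
The additional-duty order on 9113.93 targets Naray, not Pelia; it does not apply.
Duty = €160.16 × 0% = €0.00.
Line 3 (0461.70, Pelia, 2,864 liters, €328,185.76):
Base rate for 0461.70 is 32%.
Origin Pelia is the FTA partner but 0461.70 is not on the preference list; base rate stands.
Duty = €328,185.76 × 32% = €105,019.44.
Total = €36,468.98 + €0.00 + €105,019.44 = €141,488.42.

€141,488.42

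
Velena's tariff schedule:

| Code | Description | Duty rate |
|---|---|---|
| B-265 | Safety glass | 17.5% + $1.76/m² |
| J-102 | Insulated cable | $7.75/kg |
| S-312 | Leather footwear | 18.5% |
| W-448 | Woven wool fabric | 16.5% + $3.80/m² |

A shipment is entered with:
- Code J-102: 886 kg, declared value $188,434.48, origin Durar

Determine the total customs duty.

Line 1 (J-102, Durar, 886 kg, $188,434.48):
Base rate for J-102 is $7.75/kg.
Duty = 886 × $7.75 = $6,866.50.

$6,866.50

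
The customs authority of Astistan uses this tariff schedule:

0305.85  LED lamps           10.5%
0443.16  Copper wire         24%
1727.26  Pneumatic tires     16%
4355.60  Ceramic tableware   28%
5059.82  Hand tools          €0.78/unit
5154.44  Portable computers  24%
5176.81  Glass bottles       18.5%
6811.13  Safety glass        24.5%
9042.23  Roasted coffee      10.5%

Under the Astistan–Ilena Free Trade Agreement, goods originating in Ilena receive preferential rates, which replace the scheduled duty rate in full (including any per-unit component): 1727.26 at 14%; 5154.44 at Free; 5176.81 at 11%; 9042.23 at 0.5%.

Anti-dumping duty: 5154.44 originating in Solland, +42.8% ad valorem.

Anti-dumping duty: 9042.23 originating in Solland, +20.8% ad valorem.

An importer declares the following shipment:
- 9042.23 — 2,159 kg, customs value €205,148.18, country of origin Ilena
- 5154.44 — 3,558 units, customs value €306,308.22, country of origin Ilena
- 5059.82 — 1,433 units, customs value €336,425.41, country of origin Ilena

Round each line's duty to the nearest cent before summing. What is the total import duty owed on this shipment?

€2,143.48

Line 1 (9042.23, Ilena, 2,159 kg, €205,148.18):
Base rate for 9042.23 is 10.5%.
Origin Ilena qualifies under the Astistan–Ilena agreement and 9042.23 is covered: preferential rate 0.5% applies instead.
The additional-duty order on 9042.23 targets Solland, not Ilena; it does not apply.
Duty = €205,148.18 × 0.5% = €1,025.74.
Line 2 (5154.44, Ilena, 3,558 units, €306,308.22):
Base rate for 5154.44 is 24%.
Origin Ilena qualifies under the Astistan–Ilena agreement and 5154.44 is covered: preferential rate Free applies instead.
The additional-duty order on 5154.44 targets Solland, not Ilena; it does not apply.
Duty = €306,308.22 × 0% = €0.00.
Line 3 (5059.82, Ilena, 1,433 units, €336,425.41):
Base rate for 5059.82 is €0.78/unit.
Origin Ilena is the FTA partner but 5059.82 is not on the preference list; base rate stands.
Duty = 1,433 × €0.78 = €1,117.74.
Total = €1,025.74 + €0.00 + €1,117.74 = €2,143.48.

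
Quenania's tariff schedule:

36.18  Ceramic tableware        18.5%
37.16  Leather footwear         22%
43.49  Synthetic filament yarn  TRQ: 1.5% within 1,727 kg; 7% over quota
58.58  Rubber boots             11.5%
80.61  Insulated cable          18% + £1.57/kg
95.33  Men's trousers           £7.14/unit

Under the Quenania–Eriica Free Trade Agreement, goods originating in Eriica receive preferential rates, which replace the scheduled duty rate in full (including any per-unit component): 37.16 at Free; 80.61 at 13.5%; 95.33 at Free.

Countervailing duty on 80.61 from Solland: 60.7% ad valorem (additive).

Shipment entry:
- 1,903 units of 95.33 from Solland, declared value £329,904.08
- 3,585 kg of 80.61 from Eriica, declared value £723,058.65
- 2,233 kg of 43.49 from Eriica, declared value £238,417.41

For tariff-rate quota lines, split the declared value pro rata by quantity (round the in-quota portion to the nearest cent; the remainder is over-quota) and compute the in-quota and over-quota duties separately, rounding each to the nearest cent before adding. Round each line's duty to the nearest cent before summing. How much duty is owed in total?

£117,748.01

Line 1 (95.33, Solland, 1,903 units, £329,904.08):
Base rate for 95.33 is £7.14/unit.
95.33 has an FTA preferential rate, but origin Solland is not Eriica; base rate stands.
Duty = 1,903 × £7.14 = £13,587.42.
Line 2 (80.61, Eriica, 3,585 kg, £723,058.65):
Base rate for 80.61 is 18% + £1.57/kg.
Origin Eriica qualifies under the Quenania–Eriica agreement and 80.61 is covered: preferential rate 13.5% applies instead.
The additional-duty order on 80.61 targets Solland, not Eriica; it does not apply.
Duty = £723,058.65 × 13.5% = £97,612.92.
Line 3 (43.49, Eriica, 2,233 kg, £238,417.41):
Code 43.49 is under a tariff-rate quota (threshold 1,727 kg). In-quota: 1,727 kg at 1.5%; over-quota: 506 kg at 7%.
Pro-rata value split: in-quota = £238,417.41 × 1,727/2,233 = £184,391.79; over-quota = £238,417.41 − £184,391.79 = £54,025.62.
In-quota duty = £184,391.79 × 1.5% = £2,765.88. Over-quota duty = £54,025.62 × 7% = £3,781.79.
Line duty = £2,765.88 + £3,781.79 = £6,547.67.
Total = £13,587.42 + £97,612.92 + £6,547.67 = £117,748.01.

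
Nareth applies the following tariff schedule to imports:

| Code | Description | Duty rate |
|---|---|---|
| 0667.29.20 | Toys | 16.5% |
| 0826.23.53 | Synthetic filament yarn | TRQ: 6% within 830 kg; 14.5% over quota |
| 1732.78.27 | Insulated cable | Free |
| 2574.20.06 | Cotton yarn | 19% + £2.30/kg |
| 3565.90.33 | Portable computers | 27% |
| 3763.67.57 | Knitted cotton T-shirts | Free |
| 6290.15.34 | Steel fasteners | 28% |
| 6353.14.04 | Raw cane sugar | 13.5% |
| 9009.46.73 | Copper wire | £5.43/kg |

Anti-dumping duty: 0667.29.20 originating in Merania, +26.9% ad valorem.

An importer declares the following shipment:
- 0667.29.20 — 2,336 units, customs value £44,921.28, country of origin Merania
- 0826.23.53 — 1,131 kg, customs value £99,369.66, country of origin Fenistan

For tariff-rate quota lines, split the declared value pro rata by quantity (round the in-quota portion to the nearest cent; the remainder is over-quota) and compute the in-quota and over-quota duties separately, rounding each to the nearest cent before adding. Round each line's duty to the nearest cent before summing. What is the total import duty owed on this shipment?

£27,705.92

Line 1 (0667.29.20, Merania, 2,336 units, £44,921.28):
Base rate for 0667.29.20 is 16.5%.
Additional duty on 0667.29.20 from Merania: +26.9%. Applied ad valorem rate: 16.5% + 26.9% = 43.4%.
Duty = £44,921.28 × 43.4% = £19,495.84.
Line 2 (0826.23.53, Fenistan, 1,131 kg, £99,369.66):
Code 0826.23.53 is under a tariff-rate quota (threshold 830 kg). In-quota: 830 kg at 6%; over-quota: 301 kg at 14.5%.
Pro-rata value split: in-quota = £99,369.66 × 830/1,131 = £72,923.80; over-quota = £99,369.66 − £72,923.80 = £26,445.86.
In-quota duty = £72,923.80 × 6% = £4,375.43. Over-quota duty = £26,445.86 × 14.5% = £3,834.65.
Line duty = £4,375.43 + £3,834.65 = £8,210.08.
Total = £19,495.84 + £8,210.08 = £27,705.92.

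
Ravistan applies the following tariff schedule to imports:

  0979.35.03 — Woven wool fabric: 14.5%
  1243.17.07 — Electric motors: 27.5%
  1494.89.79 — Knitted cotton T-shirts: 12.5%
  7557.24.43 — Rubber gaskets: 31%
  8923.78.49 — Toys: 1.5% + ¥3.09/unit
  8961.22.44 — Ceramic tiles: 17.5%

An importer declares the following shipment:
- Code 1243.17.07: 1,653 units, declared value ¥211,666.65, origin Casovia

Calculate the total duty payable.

¥58,208.33

Line 1 (1243.17.07, Casovia, 1,653 units, ¥211,666.65):
Base rate for 1243.17.07 is 27.5%.
Duty = ¥211,666.65 × 27.5% = ¥58,208.33.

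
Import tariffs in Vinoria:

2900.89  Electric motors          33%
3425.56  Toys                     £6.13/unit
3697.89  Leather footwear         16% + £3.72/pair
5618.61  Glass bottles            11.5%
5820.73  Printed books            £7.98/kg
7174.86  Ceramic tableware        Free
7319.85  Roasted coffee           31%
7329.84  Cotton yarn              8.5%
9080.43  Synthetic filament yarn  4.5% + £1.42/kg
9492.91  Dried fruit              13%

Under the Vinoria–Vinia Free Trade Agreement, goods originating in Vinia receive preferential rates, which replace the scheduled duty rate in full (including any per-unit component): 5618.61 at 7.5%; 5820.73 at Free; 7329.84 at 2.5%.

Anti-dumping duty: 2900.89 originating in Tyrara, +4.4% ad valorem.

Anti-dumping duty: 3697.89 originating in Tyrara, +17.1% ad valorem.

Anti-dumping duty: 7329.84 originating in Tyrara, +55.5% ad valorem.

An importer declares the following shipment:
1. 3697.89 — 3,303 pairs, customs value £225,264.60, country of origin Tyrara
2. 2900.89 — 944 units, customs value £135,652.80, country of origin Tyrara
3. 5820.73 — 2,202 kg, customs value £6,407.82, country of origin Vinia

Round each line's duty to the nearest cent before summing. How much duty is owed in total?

£137,583.89

Line 1 (3697.89, Tyrara, 3,303 pairs, £225,264.60):
Base rate for 3697.89 is 16% + £3.72/pair.
Additional duty on 3697.89 from Tyrara: +17.1%. Applied ad valorem rate: 16% + 17.1% = 33.1%.
Duty = £225,264.60 × 33.1% + 3,303 × £3.72 = £86,849.74.
Line 2 (2900.89, Tyrara, 944 units, £135,652.80):
Base rate for 2900.89 is 33%.
Additional duty on 2900.89 from Tyrara: +4.4%. Applied ad valorem rate: 33% + 4.4% = 37.4%.
Duty = £135,652.80 × 37.4% = £50,734.15.
Line 3 (5820.73, Vinia, 2,202 kg, £6,407.82):
Base rate for 5820.73 is £7.98/kg.
Origin Vinia qualifies under the Vinoria–Vinia agreement and 5820.73 is covered: preferential rate Free applies instead.
Duty = £6,407.82 × 0% = £0.00.
Total = £86,849.74 + £50,734.15 + £0.00 = £137,583.89.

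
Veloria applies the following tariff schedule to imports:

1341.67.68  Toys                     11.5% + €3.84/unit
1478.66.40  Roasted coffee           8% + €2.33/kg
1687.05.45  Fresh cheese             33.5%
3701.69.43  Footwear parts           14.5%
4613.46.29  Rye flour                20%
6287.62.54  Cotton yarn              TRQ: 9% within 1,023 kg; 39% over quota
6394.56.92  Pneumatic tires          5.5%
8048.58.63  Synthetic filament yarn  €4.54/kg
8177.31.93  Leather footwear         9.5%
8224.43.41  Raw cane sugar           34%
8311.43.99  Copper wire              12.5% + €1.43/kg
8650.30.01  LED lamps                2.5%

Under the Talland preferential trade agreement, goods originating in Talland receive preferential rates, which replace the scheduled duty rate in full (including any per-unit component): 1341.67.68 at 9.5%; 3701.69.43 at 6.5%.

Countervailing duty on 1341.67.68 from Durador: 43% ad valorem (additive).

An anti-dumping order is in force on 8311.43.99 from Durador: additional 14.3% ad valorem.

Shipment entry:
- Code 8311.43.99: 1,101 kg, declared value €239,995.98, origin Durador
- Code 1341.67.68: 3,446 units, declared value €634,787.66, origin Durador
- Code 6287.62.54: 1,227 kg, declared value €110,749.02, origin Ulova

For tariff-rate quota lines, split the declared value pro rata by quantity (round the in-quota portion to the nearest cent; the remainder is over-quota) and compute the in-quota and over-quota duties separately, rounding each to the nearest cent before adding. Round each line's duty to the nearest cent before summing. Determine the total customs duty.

Line 1 (8311.43.99, Durador, 1,101 kg, €239,995.98):
Base rate for 8311.43.99 is 12.5% + €1.43/kg.
Additional duty on 8311.43.99 from Durador: +14.3%. Applied ad valorem rate: 12.5% + 14.3% = 26.8%.
Duty = €239,995.98 × 26.8% + 1,101 × €1.43 = €65,893.35.
Line 2 (1341.67.68, Durador, 3,446 units, €634,787.66):
Base rate for 1341.67.68 is 11.5% + €3.84/unit.
1341.67.68 has an FTA preferential rate, but origin Durador is not Talland; base rate stands.
Additional duty on 1341.67.68 from Durador: +43%. Applied ad valorem rate: 11.5% + 43% = 54.5%.
Duty = €634,787.66 × 54.5% + 3,446 × €3.84 = €359,191.91.
Line 3 (6287.62.54, Ulova, 1,227 kg, €110,749.02):
Code 6287.62.54 is under a tariff-rate quota (threshold 1,023 kg). In-quota: 1,023 kg at 9%; over-quota: 204 kg at 39%.
Pro-rata value split: in-quota = €110,749.02 × 1,023/1,227 = €92,335.98; over-quota = €110,749.02 − €92,335.98 = €18,413.04.
In-quota duty = €92,335.98 × 9% = €8,310.24. Over-quota duty = €18,413.04 × 39% = €7,181.09.
Line duty = €8,310.24 + €7,181.09 = €15,491.33.
Total = €65,893.35 + €359,191.91 + €15,491.33 = €440,576.59.

€440,576.59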